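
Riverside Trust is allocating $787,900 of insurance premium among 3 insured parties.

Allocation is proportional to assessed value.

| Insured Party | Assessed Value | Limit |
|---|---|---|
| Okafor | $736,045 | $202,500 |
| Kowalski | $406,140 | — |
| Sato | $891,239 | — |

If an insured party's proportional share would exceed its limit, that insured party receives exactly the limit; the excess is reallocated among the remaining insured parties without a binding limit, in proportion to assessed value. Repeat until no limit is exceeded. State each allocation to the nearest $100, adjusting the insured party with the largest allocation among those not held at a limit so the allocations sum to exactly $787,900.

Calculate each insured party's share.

Sum of assessed value: 2,033,424.
Proportional shares (ignoring caps): Okafor 285,198.69; Kowalski 157,368.90; Sato 345,332.41.
Cap binds for Okafor ($202,500); residual $585,400 reallocated over remaining assessed value 1,297,379.
Shares after redistribution: Kowalski 183,257.44 → $183,300; Sato 402,142.56 → $402,100.

Okafor: $202,500 | Kowalski: $183,300 | Sato: $402,100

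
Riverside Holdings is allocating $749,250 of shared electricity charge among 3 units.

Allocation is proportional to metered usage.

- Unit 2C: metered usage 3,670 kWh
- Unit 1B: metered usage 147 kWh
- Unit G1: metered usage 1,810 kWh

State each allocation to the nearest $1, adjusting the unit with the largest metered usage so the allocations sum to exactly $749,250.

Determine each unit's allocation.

Unit 2C: $488,671 | Unit 1B: $19,573 | Unit G1: $241,006

Metered usage total: 5,627.
Unrounded shares: Unit 2C 3,670/5,627 × $749,250 = 488,670.25; Unit 1B 147/5,627 × $749,250 = 19,573.44; Unit G1 1,810/5,627 × $749,250 = 241,006.31.
After rounding ($1): Unit 2C $488,670; Unit 1B $19,573; Unit G1 $241,006. Sum = $749,249.
Difference $749,250 − $749,249 = +$1 applied to largest metered usage (Unit 2C): Unit 2C becomes $488,671.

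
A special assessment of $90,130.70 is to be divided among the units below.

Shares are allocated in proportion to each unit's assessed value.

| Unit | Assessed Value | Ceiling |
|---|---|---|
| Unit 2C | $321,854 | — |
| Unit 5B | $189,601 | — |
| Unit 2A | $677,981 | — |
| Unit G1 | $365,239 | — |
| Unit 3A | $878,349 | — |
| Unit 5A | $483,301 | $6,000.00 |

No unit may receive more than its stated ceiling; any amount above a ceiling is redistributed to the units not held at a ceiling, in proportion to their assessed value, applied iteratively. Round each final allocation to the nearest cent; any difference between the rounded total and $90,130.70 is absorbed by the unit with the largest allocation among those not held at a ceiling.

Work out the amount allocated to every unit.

Sum of assessed value: 2,916,325.
Proportional shares (ignoring caps): Unit 2C 9,947.0828; Unit 5B 5,859.7279; Unit 2A 20,953.3924; Unit G1 11,287.9212; Unit 3A 27,145.8806; Unit 5A 14,936.6951.
Held at cap: Unit 5A ($6,000.00); remaining pool $84,130.70 reallocated over remaining assessed value 2,433,024.
Redistributed shares: Unit 2C 11,129.2788 → $11,129.28; Unit 5B 6,556.1478 → $6,556.15; Unit 2A 23,443.6718 → $23,443.67; Unit G1 12,629.4737 → $12,629.47; Unit 3A 30,372.1279 → $30,372.13.

Unit 2C: $11,129.28 | Unit 5B: $6,556.15 | Unit 2A: $23,443.67 | Unit G1: $12,629.47 | Unit 3A: $30,372.13 | Unit 5A: $6,000.00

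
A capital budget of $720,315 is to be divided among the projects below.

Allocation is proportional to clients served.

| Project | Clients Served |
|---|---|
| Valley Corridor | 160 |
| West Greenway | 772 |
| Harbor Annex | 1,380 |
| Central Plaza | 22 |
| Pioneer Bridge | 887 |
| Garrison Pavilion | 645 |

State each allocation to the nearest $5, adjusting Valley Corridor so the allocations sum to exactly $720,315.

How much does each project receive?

Clients served total: 3,866.
Unrounded shares: Valley Corridor 160/3,866 × $720,315 = 29,811.28; West Greenway 772/3,866 × $720,315 = 143,839.42; Harbor Annex 1,380/3,866 × $720,315 = 257,122.27; Central Plaza 22/3,866 × $720,315 = 4,099.05; Pioneer Bridge 887/3,866 × $720,315 = 165,266.27; Garrison Pavilion 645/3,866 × $720,315 = 120,176.71.
At nearest $5: Valley Corridor $29,810; West Greenway $143,840; Harbor Annex $257,120; Central Plaza $4,100; Pioneer Bridge $165,265; Garrison Pavilion $120,175. Sum = $720,310.
Difference $720,315 − $720,310 = +$5 applied to Valley Corridor: Valley Corridor becomes $29,815.

Valley Corridor: $29,815; West Greenway: $143,840; Harbor Annex: $257,120; Central Plaza: $4,100; Pioneer Bridge: $165,265; Garrison Pavilion: $120,175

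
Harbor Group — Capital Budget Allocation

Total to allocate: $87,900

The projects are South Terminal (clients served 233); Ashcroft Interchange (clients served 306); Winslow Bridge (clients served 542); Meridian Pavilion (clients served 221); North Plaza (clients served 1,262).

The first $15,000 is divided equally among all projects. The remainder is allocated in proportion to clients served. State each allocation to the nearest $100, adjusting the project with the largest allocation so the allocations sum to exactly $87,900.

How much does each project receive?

South Terminal: $9,600; Ashcroft Interchange: $11,700; Winslow Bridge: $18,400; Meridian Pavilion: $9,300; North Plaza: $38,900

$15,000 shared equally gives $3,000 per project.
Remainder $72,900 by clients served (total 2,564): South Terminal 6,624.69 → $6,600; Ashcroft Interchange 8,700.23 → $8,700; Winslow Bridge 15,410.22 → $15,400; Meridian Pavilion 6,283.50 → $6,300; North Plaza 35,881.36 → $35,900.
Totals: South Terminal $3,000 + $6,600 = $9,600; Ashcroft Interchange $3,000 + $8,700 = $11,700; Winslow Bridge $3,000 + $15,400 = $18,400; Meridian Pavilion $3,000 + $6,300 = $9,300; North Plaza $3,000 + $35,900 = $38,900.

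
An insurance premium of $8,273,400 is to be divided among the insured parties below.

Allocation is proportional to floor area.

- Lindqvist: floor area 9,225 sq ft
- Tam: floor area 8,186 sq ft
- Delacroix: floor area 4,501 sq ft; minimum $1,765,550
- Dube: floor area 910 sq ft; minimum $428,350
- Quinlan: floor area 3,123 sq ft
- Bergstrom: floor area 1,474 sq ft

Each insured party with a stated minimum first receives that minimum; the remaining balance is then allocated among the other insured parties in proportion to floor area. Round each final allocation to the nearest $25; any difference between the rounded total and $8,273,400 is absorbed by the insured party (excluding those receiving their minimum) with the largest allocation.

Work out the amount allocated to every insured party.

Lindqvist: $2,548,325 | Tam: $2,261,300 | Delacroix: $1,765,550 | Dube: $428,350 | Quinlan: $862,700 | Bergstrom: $407,175

Guaranteed amounts: Delacroix $1,765,550; Dube $428,350. Balance $6,079,500.
Balance split over remaining floor area 22,008: Lindqvist 2,548,318.23 → $2,548,325; Tam 2,261,304.39 → $2,261,300; Quinlan 862,698.95 → $862,700; Bergstrom 407,178.44 → $407,175.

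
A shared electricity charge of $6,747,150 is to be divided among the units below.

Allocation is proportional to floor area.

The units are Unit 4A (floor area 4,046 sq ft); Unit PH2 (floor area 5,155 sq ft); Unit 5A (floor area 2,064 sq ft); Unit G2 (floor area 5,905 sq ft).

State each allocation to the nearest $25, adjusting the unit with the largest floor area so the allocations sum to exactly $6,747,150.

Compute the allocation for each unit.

Unit 4A: $1,589,925; Unit PH2: $2,025,725; Unit 5A: $811,075; Unit G2: $2,320,425

Total floor area = 4,046 + 5,155 + 2,064 + 5,905 = 17,170.
Proportional shares: Unit 4A 1,589,922.48; Unit PH2 2,025,716.85; Unit 5A 811,072.66; Unit G2 2,320,438.02.
After rounding ($25): Unit 4A $1,589,925; Unit PH2 $2,025,725; Unit 5A $811,075; Unit G2 $2,320,450. Sum = $6,747,175.
Difference $6,747,150 − $6,747,175 = −$25 applied to largest floor area (Unit G2): Unit G2 becomes $2,320,425.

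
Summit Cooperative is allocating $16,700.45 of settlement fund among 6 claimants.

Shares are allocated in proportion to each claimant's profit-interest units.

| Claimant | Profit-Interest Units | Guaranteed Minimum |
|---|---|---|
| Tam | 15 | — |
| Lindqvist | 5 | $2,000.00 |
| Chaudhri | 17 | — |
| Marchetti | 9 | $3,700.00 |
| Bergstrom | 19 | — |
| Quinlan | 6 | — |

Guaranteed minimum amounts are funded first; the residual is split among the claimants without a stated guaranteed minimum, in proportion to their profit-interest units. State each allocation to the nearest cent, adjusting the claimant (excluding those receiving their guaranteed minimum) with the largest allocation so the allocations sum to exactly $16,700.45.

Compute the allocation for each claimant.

Tam: $2,894.86 · Lindqvist: $2,000.00 · Chaudhri: $3,280.84 · Marchetti: $3,700.00 · Bergstrom: $3,666.81 · Quinlan: $1,157.94

Minimums first: Lindqvist $2,000.00; Marchetti $3,700.00. Residual $11,000.45.
Residual split over remaining profit-interest units 57: Tam 2,894.8553 → $2,894.86; Chaudhri 3,280.8360 → $3,280.84; Bergstrom 3,666.8167 → $3,666.82; Quinlan 1,157.9421 → $1,157.94.
Rounding difference −$0.01 applied to Bergstrom → $3,666.81.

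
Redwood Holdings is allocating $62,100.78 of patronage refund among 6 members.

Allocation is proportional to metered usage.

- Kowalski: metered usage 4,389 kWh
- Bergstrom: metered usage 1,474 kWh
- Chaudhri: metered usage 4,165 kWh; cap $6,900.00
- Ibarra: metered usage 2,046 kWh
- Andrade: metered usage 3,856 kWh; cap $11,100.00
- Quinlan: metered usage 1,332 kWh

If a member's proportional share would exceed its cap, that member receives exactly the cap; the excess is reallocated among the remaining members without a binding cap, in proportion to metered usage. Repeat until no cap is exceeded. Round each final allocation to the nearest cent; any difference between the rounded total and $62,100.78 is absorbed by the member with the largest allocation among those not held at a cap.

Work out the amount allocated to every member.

Combined metered usage = 17,262.
Pro-rata shares before constraints: Kowalski 15,789.6144; Bergstrom 5,302.7778; Chaudhri 14,983.7648; Ibarra 7,360.5721; Andrade 13,872.1242; Quinlan 4,791.9267.
Held at cap: Chaudhri ($6,900.00), Andrade ($11,100.00); residual $44,100.78 reallocated over remaining metered usage 9,241.
Redistributed shares: Kowalski 20,945.6037 → $20,945.60; Bergstrom 7,034.3631 → $7,034.36; Ibarra 9,764.1160 → $9,764.12; Quinlan 6,356.6972 → $6,356.70.

Kowalski: $20,945.60 · Bergstrom: $7,034.36 · Chaudhri: $6,900.00 · Ibarra: $9,764.12 · Andrade: $11,100.00 · Quinlan: $6,356.70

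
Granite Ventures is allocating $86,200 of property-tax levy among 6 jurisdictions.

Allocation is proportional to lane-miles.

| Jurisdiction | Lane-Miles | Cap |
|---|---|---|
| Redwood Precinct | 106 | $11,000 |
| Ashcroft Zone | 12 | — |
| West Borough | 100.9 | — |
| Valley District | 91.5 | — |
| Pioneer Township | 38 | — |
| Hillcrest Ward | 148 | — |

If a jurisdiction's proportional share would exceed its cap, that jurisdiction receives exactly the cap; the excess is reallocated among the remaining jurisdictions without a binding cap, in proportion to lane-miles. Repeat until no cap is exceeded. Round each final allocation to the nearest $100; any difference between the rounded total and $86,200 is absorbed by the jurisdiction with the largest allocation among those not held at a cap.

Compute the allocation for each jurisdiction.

Redwood Precinct: $11,000 · Ashcroft Zone: $2,300 · West Borough: $19,400 · Valley District: $17,600 · Pioneer Township: $7,300 · Hillcrest Ward: $28,600

Total lane-miles = 496.4.
Proportional shares (ignoring caps): Redwood Precinct 18,406.93; Ashcroft Zone 2,083.80; West Borough 17,521.31; Valley District 15,889.00; Pioneer Township 6,598.71; Hillcrest Ward 25,700.24.
Cap binds for Redwood Precinct ($11,000); remaining pool $75,200 reallocated over remaining lane-miles 390.4.
Shares after redistribution: Ashcroft Zone 2,311.48 → $2,300; West Borough 19,435.66 → $19,400; Valley District 17,625.00 → $17,600; Pioneer Township 7,319.67 → $7,300; Hillcrest Ward 28,508.20 → $28,500.
Rounding difference +$100 applied to Hillcrest Ward → $28,600.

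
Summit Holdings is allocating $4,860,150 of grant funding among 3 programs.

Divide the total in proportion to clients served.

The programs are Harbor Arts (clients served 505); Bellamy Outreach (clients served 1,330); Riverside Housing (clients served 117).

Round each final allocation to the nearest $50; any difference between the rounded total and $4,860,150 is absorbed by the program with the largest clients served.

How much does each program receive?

Total clients served = 505 + 1,330 + 117 = 1,952.
Pro-rata amounts: Harbor Arts 1,257,364.63; Bellamy Outreach 3,311,475.15; Riverside Housing 291,310.22.
Rounded to nearest $50: Harbor Arts $1,257,350; Bellamy Outreach $3,311,500; Riverside Housing $291,300. Sum = $4,860,150.
Rounded total matches; no reconciliation needed.

Harbor Arts: $1,257,350 · Bellamy Outreach: $3,311,500 · Riverside Housing: $291,300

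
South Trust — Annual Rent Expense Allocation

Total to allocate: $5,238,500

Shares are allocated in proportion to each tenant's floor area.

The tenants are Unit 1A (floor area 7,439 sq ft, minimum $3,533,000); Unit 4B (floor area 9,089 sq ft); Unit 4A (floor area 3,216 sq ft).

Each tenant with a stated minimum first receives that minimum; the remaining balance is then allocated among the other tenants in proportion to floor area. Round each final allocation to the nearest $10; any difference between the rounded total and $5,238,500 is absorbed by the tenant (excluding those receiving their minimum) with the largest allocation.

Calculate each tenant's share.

Unit 1A: $3,533,000 | Unit 4B: $1,259,760 | Unit 4A: $445,740

Guaranteed amounts: Unit 1A $3,533,000. Residual $1,705,500.
Residual split over remaining floor area 12,305: Unit 4B 1,259,755.34 → $1,259,760; Unit 4A 445,744.66 → $445,740.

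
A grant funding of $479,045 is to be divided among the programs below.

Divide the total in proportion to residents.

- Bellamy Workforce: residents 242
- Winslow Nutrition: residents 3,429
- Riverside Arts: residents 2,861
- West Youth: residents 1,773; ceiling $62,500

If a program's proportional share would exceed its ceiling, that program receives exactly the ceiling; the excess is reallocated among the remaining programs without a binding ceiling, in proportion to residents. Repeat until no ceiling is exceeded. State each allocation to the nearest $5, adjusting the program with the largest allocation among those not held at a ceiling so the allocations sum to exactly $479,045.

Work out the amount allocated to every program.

Residents total: 8,305.
Pro-rata shares before constraints: Bellamy Workforce 13,958.93; Winslow Nutrition 197,789.92; Riverside Arts 165,026.82; West Youth 102,269.33.
Capped: West Youth ($62,500); balance $416,545 reallocated over remaining residents 6,532.
Shares after redistribution: Bellamy Workforce 15,432.32 → $15,430; Winslow Nutrition 218,666.99 → $218,665; Riverside Arts 182,445.69 → $182,445.
Rounding difference +$5 applied to Winslow Nutrition → $218,670.

Bellamy Workforce: $15,430 · Winslow Nutrition: $218,670 · Riverside Arts: $182,445 · West Youth: $62,500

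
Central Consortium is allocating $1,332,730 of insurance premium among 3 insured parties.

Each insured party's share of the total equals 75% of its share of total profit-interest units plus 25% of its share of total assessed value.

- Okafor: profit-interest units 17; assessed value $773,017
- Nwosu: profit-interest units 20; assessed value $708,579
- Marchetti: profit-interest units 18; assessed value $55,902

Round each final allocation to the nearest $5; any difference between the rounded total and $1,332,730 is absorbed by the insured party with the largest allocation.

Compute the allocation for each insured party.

Profit-interest units total 55; assessed value total 1,537,498.
Blended shares (75% profit-interest units + 25% assessed value): Okafor 0.3575; Nwosu 0.3879; Marchetti 0.2545.
Raw shares: Okafor 476,467.19; Nwosu 517,023.97; Marchetti 339,238.84.
At nearest $5: Okafor $476,465; Nwosu $517,025; Marchetti $339,240. Sum = $1,332,730.
No rounding difference to absorb.

Okafor: $476,465; Nwosu: $517,025; Marchetti: $339,240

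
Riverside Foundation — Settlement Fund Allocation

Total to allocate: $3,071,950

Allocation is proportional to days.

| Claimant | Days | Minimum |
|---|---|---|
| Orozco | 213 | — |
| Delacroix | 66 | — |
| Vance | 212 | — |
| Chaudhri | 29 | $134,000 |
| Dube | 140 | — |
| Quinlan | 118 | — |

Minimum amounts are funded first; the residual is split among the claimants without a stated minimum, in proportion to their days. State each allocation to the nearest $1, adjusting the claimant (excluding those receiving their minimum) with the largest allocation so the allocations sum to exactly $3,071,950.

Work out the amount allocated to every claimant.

Minimums first: Chaudhri $134,000. Residual $2,937,950.
Residual split over remaining days 749: Orozco 835,491.79 → $835,492; Delacroix 258,884.78 → $258,885; Vance 831,569.29 → $831,569; Dube 549,149.53 → $549,150; Quinlan 462,854.61 → $462,855.
Rounding difference −$1 applied to Orozco → $835,491.

Orozco: $835,491 · Delacroix: $258,885 · Vance: $831,569 · Chaudhri: $134,000 · Dube: $549,150 · Quinlan: $462,855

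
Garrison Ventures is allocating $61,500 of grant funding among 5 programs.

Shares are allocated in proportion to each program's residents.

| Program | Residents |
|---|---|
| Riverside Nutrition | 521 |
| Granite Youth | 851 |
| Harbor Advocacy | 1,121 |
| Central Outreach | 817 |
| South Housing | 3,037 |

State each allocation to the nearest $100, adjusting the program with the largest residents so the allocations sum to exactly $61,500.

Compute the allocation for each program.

Riverside Nutrition: $5,000 · Granite Youth: $8,200 · Harbor Advocacy: $10,900 · Central Outreach: $7,900 · South Housing: $29,500

Combined residents = 6,347.
Pro-rata amounts: Riverside Nutrition 521/6,347 × $61,500 = 5,048.29; Granite Youth 851/6,347 × $61,500 = 8,245.86; Harbor Advocacy 1,121/6,347 × $61,500 = 10,862.06; Central Outreach 817/6,347 × $61,500 = 7,916.42; South Housing 3,037/6,347 × $61,500 = 29,427.37.
Rounded to nearest $100: Riverside Nutrition $5,000; Granite Youth $8,200; Harbor Advocacy $10,900; Central Outreach $7,900; South Housing $29,400. Sum = $61,400.
Difference $61,500 − $61,400 = +$100 applied to largest residents (South Housing): South Housing becomes $29,500.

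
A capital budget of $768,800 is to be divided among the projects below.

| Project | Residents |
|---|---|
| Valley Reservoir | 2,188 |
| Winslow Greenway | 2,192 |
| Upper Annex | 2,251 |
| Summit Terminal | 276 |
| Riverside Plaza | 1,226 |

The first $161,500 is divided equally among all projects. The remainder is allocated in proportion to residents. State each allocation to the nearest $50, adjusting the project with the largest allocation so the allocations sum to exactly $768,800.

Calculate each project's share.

First tranche $161,500 split equally: $32,300 each.
Remainder $607,300 by residents (total 8,133): Valley Reservoir 163,380.35 → $163,400; Winslow Greenway 163,679.04 → $163,700; Upper Annex 168,084.63 → $168,100; Summit Terminal 20,609.22 → $20,600; Riverside Plaza 91,546.76 → $91,550.
Rounding difference −$50 on remainder applied to Upper Annex.
Totals: Valley Reservoir $32,300 + $163,400 = $195,700; Winslow Greenway $32,300 + $163,700 = $196,000; Upper Annex $32,300 + $168,050 = $200,350; Summit Terminal $32,300 + $20,600 = $52,900; Riverside Plaza $32,300 + $91,550 = $123,850.

Valley Reservoir: $195,700 | Winslow Greenway: $196,000 | Upper Annex: $200,350 | Summit Terminal: $52,900 | Riverside Plaza: $123,850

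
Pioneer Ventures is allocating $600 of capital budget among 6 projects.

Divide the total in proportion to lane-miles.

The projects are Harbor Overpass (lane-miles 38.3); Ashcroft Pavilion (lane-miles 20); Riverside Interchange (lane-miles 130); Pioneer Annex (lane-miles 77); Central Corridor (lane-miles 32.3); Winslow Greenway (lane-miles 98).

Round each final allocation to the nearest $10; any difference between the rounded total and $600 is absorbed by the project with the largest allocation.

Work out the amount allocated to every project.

Total lane-miles = 395.6.
Unrounded shares: Harbor Overpass 38.3/395.6 × $600 = 58.09; Ashcroft Pavilion 20/395.6 × $600 = 30.33; Riverside Interchange 130/395.6 × $600 = 197.17; Pioneer Annex 77/395.6 × $600 = 116.78; Central Corridor 32.3/395.6 × $600 = 48.99; Winslow Greenway 98/395.6 × $600 = 148.63.
Rounded to nearest $10: Harbor Overpass $60; Ashcroft Pavilion $30; Riverside Interchange $200; Pioneer Annex $120; Central Corridor $50; Winslow Greenway $150. Sum = $610.
Difference $600 − $610 = −$10 applied to largest allocation (Riverside Interchange): Riverside Interchange becomes $190.

Harbor Overpass: $60 · Ashcroft Pavilion: $30 · Riverside Interchange: $190 · Pioneer Annex: $120 · Central Corridor: $50 · Winslow Greenway: $150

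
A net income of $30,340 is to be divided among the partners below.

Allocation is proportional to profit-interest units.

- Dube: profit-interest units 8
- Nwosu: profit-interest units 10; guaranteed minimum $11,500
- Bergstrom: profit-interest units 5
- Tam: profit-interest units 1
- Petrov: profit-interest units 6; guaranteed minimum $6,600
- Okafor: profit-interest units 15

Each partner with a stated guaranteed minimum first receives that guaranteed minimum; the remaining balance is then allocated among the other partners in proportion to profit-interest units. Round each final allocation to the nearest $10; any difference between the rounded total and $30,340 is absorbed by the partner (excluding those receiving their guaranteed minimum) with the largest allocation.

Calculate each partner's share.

Guaranteed amounts: Nwosu $11,500; Petrov $6,600. Balance $12,240.
Balance split over remaining profit-interest units 29: Dube 3,376.55 → $3,380; Bergstrom 2,110.34 → $2,110; Tam 422.07 → $420; Okafor 6,331.03 → $6,330.

Dube: $3,380; Nwosu: $11,500; Bergstrom: $2,110; Tam: $420; Petrov: $6,600; Okafor: $6,330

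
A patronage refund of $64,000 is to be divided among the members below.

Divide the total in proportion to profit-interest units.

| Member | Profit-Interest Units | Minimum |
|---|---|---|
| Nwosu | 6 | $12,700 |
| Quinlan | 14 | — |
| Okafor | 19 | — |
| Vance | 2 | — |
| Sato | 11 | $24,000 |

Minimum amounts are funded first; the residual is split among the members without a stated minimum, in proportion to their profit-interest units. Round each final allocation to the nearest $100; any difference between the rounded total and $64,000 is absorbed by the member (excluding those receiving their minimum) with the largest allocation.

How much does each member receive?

Nwosu: $12,700 · Quinlan: $10,900 · Okafor: $14,800 · Vance: $1,600 · Sato: $24,000

Minimums first: Nwosu $12,700; Sato $24,000. Balance $27,300.
Balance split over remaining profit-interest units 35: Quinlan 10,920.00 → $10,900; Okafor 14,820.00 → $14,800; Vance 1,560.00 → $1,600.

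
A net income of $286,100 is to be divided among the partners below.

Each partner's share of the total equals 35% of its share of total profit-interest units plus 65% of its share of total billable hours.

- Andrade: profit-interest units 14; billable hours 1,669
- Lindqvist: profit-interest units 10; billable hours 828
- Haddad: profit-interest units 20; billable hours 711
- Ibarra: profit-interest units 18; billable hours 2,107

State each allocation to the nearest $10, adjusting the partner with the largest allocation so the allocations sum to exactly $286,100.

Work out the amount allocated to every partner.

Totals — profit-interest units 62, billable hours 5,315.
Composite weights (35% profit-interest units + 65% billable hours): Andrade 0.2831; Lindqvist 0.1577; Haddad 0.1999; Ibarra 0.3593.
Pro-rata amounts: Andrade 81,007.29; Lindqvist 45,121.46; Haddad 57,178.59; Ibarra 102,792.67.
At nearest $10: Andrade $81,010; Lindqvist $45,120; Haddad $57,180; Ibarra $102,790. Sum = $286,100.
Sum already equals the total — no adjustment.

Andrade: $81,010 | Lindqvist: $45,120 | Haddad: $57,180 | Ibarra: $102,790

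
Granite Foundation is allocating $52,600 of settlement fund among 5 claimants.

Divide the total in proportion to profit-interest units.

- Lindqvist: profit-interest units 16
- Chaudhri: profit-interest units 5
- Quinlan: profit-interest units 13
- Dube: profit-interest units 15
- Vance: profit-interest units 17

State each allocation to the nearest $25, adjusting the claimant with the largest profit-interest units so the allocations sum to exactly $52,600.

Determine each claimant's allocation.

Total profit-interest units = 66.
Raw shares: Lindqvist 16/66 × $52,600 = 12,751.52; Chaudhri 5/66 × $52,600 = 3,984.85; Quinlan 13/66 × $52,600 = 10,360.61; Dube 15/66 × $52,600 = 11,954.55; Vance 17/66 × $52,600 = 13,548.48.
Rounded to nearest $25: Lindqvist $12,750; Chaudhri $3,975; Quinlan $10,350; Dube $11,950; Vance $13,550. Sum = $52,575.
Difference $52,600 − $52,575 = +$25 applied to largest profit-interest units (Vance): Vance becomes $13,575.

Lindqvist: $12,750 · Chaudhri: $3,975 · Quinlan: $10,350 · Dube: $11,950 · Vance: $13,575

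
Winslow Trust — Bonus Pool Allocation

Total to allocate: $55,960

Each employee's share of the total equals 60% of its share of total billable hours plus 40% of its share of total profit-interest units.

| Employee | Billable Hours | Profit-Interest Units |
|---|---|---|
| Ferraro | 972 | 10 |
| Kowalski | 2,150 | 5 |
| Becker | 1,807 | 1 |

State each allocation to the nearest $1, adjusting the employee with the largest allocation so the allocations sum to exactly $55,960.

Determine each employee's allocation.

Billable hours total 4,929; profit-interest units total 16.
Blended shares (60% billable hours + 40% profit-interest units): Ferraro 0.3683; Kowalski 0.3867; Becker 0.2450.
Unrounded shares: Ferraro 20,611.20; Kowalski 21,640.65; Becker 13,708.16.
Rounded to nearest $1: Ferraro $20,611; Kowalski $21,641; Becker $13,708. Sum = $55,960.
Rounded total matches; no reconciliation needed.

Ferraro: $20,611 · Kowalski: $21,641 · Becker: $13,708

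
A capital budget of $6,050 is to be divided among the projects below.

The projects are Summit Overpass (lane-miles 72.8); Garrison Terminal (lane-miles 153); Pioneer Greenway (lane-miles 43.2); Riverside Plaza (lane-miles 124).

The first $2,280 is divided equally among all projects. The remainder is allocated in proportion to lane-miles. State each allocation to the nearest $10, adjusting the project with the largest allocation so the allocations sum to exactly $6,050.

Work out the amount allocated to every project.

Summit Overpass: $1,270 | Garrison Terminal: $2,040 | Pioneer Greenway: $980 | Riverside Plaza: $1,760

First tranche $2,280 split equally: $570 each.
Remainder $3,770 by lane-miles (total 393): Summit Overpass 698.36 → $700; Garrison Terminal 1,467.71 → $1,470; Pioneer Greenway 414.41 → $410; Riverside Plaza 1,189.52 → $1,190.
Totals: Summit Overpass $570 + $700 = $1,270; Garrison Terminal $570 + $1,470 = $2,040; Pioneer Greenway $570 + $410 = $980; Riverside Plaza $570 + $1,190 = $1,760.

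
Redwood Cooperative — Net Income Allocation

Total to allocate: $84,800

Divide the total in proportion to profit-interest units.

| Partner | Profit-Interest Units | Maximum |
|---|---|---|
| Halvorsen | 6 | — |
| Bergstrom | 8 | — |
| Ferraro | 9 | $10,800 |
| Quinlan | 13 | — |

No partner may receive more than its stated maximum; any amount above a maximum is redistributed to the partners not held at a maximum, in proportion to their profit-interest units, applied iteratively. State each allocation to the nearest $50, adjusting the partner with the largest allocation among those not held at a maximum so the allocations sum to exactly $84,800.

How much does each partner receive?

Halvorsen: $16,450 · Bergstrom: $21,950 · Ferraro: $10,800 · Quinlan: $35,600

Sum of profit-interest units: 36.
Unconstrained shares: Halvorsen 14,133.33; Bergstrom 18,844.44; Ferraro 21,200.00; Quinlan 30,622.22.
Cap binds for Ferraro ($10,800); remaining pool $74,000 reallocated over remaining profit-interest units 27.
Redistributed shares: Halvorsen 16,444.44 → $16,450; Bergstrom 21,925.93 → $21,950; Quinlan 35,629.63 → $35,650.
Rounding difference −$50 applied to Quinlan → $35,600.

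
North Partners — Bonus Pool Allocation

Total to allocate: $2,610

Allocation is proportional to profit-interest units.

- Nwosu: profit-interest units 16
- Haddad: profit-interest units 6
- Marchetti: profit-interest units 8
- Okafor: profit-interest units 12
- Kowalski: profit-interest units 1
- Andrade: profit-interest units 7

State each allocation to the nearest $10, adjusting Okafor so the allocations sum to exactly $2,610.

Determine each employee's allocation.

Profit-interest units total: 50.
Raw shares: Nwosu 16/50 × $2,610 = 835.20; Haddad 6/50 × $2,610 = 313.20; Marchetti 8/50 × $2,610 = 417.60; Okafor 12/50 × $2,610 = 626.40; Kowalski 1/50 × $2,610 = 52.20; Andrade 7/50 × $2,610 = 365.40.
At nearest $10: Nwosu $840; Haddad $310; Marchetti $420; Okafor $630; Kowalski $50; Andrade $370. Sum = $2,620.
Difference $2,610 − $2,620 = −$10 applied to Okafor: Okafor becomes $620.

Nwosu: $840 · Haddad: $310 · Marchetti: $420 · Okafor: $620 · Kowalski: $50 · Andrade: $370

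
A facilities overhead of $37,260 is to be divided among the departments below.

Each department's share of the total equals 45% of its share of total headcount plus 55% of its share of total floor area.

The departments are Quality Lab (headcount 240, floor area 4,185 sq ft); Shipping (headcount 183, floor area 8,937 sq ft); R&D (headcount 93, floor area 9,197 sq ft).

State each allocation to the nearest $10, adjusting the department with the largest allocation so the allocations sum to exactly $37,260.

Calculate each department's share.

Headcount total 516; floor area total 22,319.
Combined weights (45% headcount + 55% floor area): Quality Lab 0.3124; Shipping 0.3798; R&D 0.3077.
Proportional shares: Quality Lab 11,641.21; Shipping 14,152.27; R&D 11,466.52.
At nearest $10: Quality Lab $11,640; Shipping $14,150; R&D $11,470. Sum = $37,260.
Rounded total matches; no reconciliation needed.

Quality Lab: $11,640 · Shipping: $14,150 · R&D: $11,470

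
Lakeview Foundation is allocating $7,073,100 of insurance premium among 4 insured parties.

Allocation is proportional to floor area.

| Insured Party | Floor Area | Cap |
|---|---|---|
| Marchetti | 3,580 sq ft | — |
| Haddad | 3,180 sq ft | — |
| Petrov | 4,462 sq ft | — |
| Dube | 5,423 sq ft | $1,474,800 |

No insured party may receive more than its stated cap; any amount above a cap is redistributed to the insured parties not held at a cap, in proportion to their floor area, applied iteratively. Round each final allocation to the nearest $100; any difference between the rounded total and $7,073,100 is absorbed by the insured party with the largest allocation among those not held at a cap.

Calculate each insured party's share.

Marchetti: $1,785,900; Haddad: $1,586,400; Petrov: $2,226,000; Dube: $1,474,800

Total floor area = 16,645.
Unconstrained shares: Marchetti 1,521,279.54; Haddad 1,351,304.18; Petrov 1,896,075.23; Dube 2,304,441.05.
Held at cap: Dube ($1,474,800); residual $5,598,300 reallocated over remaining floor area 11,222.
Redistributed shares: Marchetti 1,785,948.49 → $1,785,900; Haddad 1,586,401.18 → $1,586,400; Petrov 2,225,950.33 → $2,226,000.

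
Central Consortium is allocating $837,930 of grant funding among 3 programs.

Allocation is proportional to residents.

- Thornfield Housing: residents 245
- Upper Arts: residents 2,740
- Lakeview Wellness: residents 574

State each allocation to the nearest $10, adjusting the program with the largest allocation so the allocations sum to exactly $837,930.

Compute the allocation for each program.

Thornfield Housing: $57,680 · Upper Arts: $645,110 · Lakeview Wellness: $135,140

Total residents = 3,559.
Raw shares: Thornfield Housing 245/3,559 × $837,930 = 57,682.73; Upper Arts 2,740/3,559 × $837,930 = 645,104.86; Lakeview Wellness 574/3,559 × $837,930 = 135,142.41.
After rounding ($10): Thornfield Housing $57,680; Upper Arts $645,100; Lakeview Wellness $135,140. Sum = $837,920.
Difference $837,930 − $837,920 = +$10 applied to largest allocation (Upper Arts): Upper Arts becomes $645,110.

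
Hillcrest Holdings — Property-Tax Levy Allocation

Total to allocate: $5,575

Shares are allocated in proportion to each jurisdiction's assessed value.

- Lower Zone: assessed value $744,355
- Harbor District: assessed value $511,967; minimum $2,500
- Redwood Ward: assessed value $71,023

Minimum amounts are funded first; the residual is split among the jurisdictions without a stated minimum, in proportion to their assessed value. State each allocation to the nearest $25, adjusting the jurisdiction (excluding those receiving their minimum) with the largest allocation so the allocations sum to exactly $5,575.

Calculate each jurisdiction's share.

Fund the minimums — Harbor District $2,500. Remaining pool $3,075.
Remaining pool split over remaining assessed value 815,378: Lower Zone 2,807.15 → $2,800; Redwood Ward 267.85 → $275.

Lower Zone: $2,800 | Harbor District: $2,500 | Redwood Ward: $275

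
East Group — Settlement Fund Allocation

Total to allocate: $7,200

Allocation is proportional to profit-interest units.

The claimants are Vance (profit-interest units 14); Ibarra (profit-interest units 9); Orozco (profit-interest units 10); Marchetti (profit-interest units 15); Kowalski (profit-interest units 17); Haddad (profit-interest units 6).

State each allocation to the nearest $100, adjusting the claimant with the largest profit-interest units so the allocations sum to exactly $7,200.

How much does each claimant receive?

Combined profit-interest units = 14 + 9 + 10 + 15 + 17 + 6 = 71.
Raw shares: Vance 1,419.72; Ibarra 912.68; Orozco 1,014.08; Marchetti 1,521.13; Kowalski 1,723.94; Haddad 608.45.
Rounded to nearest $100: Vance $1,400; Ibarra $900; Orozco $1,000; Marchetti $1,500; Kowalski $1,700; Haddad $600. Sum = $7,100.
Difference $7,200 − $7,100 = +$100 applied to largest profit-interest units (Kowalski): Kowalski becomes $1,800.

Vance: $1,400 · Ibarra: $900 · Orozco: $1,000 · Marchetti: $1,500 · Kowalski: $1,800 · Haddad: $600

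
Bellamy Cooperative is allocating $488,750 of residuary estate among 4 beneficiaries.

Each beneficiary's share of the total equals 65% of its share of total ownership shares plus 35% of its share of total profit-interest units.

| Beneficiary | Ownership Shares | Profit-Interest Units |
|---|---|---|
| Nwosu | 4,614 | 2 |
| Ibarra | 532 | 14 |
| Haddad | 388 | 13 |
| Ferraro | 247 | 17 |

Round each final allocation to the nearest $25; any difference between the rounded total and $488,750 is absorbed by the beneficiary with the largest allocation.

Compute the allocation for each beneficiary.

Nwosu: $260,975; Ibarra: $81,300; Haddad: $69,675; Ferraro: $76,800

Ownership shares total 5,781; profit-interest units total 46.
Blended shares (65% ownership shares + 35% profit-interest units): Nwosu 0.5340; Ibarra 0.1663; Haddad 0.1425; Ferraro 0.1571.
Raw shares: Nwosu 260,994.00; Ibarra 81,297.88; Haddad 69,665.80; Ferraro 76,792.32.
At nearest $25: Nwosu $261,000; Ibarra $81,300; Haddad $69,675; Ferraro $76,800. Sum = $488,775.
Difference $488,750 − $488,775 = −$25 applied to largest allocation (Nwosu): Nwosu becomes $260,975.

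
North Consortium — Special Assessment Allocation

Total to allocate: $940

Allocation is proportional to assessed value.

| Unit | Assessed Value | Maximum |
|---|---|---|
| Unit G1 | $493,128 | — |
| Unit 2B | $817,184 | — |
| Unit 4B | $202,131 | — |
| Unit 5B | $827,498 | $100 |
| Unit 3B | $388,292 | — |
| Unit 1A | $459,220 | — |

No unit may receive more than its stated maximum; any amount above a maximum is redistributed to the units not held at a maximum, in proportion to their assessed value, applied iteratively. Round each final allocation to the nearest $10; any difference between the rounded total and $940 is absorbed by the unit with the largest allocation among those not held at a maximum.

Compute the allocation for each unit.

Total assessed value = 3,187,453.
Proportional shares (ignoring caps): Unit G1 145.43; Unit 2B 240.99; Unit 4B 59.61; Unit 5B 244.03; Unit 3B 114.51; Unit 1A 135.43.
Capped: Unit 5B ($100); balance $840 reallocated over remaining assessed value 2,359,955.
Redistributed shares: Unit G1 175.52 → $180; Unit 2B 290.87 → $290; Unit 4B 71.95 → $70; Unit 3B 138.21 → $140; Unit 1A 163.45 → $160.

Unit G1: $180; Unit 2B: $290; Unit 4B: $70; Unit 5B: $100; Unit 3B: $140; Unit 1A: $160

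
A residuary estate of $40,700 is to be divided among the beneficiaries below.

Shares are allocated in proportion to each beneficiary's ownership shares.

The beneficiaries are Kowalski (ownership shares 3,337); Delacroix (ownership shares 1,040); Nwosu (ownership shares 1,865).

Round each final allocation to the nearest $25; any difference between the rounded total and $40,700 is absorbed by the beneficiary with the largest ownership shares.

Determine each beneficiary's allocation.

Combined ownership shares = 6,242.
Pro-rata amounts: Kowalski 3,337/6,242 × $40,700 = 21,758.39; Delacroix 1,040/6,242 × $40,700 = 6,781.16; Nwosu 1,865/6,242 × $40,700 = 12,160.45.
After rounding ($25): Kowalski $21,750; Delacroix $6,775; Nwosu $12,150. Sum = $40,675.
Difference $40,700 − $40,675 = +$25 applied to largest ownership shares (Kowalski): Kowalski becomes $21,775.

Kowalski: $21,775 | Delacroix: $6,775 | Nwosu: $12,150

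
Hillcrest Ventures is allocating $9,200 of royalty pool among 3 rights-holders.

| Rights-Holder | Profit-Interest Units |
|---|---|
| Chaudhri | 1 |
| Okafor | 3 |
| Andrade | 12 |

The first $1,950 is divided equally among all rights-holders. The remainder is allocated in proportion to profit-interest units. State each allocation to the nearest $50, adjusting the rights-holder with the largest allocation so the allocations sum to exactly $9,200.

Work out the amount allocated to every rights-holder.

Chaudhri: $1,100; Okafor: $2,000; Andrade: $6,100

First tranche $1,950 split equally: $650 each.
Remainder $7,250 by profit-interest units (total 16): Chaudhri 453.12 → $450; Okafor 1,359.38 → $1,350; Andrade 5,437.50 → $5,450.
Totals: Chaudhri $650 + $450 = $1,100; Okafor $650 + $1,350 = $2,000; Andrade $650 + $5,450 = $6,100.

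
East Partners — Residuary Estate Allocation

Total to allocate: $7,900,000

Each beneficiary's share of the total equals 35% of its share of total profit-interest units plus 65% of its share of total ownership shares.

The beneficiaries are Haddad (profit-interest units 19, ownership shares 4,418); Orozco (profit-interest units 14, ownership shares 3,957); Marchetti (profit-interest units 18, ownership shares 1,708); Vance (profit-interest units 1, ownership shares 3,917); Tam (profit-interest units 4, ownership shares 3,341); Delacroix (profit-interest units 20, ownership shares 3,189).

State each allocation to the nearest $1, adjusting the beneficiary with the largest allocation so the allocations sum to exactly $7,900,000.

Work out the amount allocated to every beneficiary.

Totals — profit-interest units 76, ownership shares 20,530.
Blended shares (35% profit-interest units + 65% ownership shares): Haddad 0.2274; Orozco 0.1898; Marchetti 0.1370; Vance 0.1286; Tam 0.1242; Delacroix 0.1931.
Raw shares: Haddad 1,796,287.99; Orozco 1,499,073.96; Marchetti 1,082,076.41; Vance 1,016,108.56; Tam 981,183.16; Delacroix 1,525,269.91.
After rounding ($1): Haddad $1,796,288; Orozco $1,499,074; Marchetti $1,082,076; Vance $1,016,109; Tam $981,183; Delacroix $1,525,270. Sum = $7,900,000.
Rounded total matches; no reconciliation needed.

Haddad: $1,796,288 | Orozco: $1,499,074 | Marchetti: $1,082,076 | Vance: $1,016,109 | Tam: $981,183 | Delacroix: $1,525,270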